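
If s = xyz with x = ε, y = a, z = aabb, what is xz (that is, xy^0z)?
aabb

Given x = '', y = 'a', z = 'aabb' and i = 0:

xy^0z = x + y·y·...·y (0 times) + z
       = '' + 'a'^0 + 'aabb'
       = '' + '' + 'aabb'
       = 'aabb'

The pumped string is 'aabb' with length 4.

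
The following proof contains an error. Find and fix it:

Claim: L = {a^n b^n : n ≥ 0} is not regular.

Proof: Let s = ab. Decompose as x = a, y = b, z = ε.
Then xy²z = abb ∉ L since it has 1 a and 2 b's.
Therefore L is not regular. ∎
Error: The string s = ab might be shorter than the pumping length p.

Correction: Choose s = a^p b^p to ensure |s| ≥ p. Also, the decomposition is wrong: with |xy| ≤ p, y cannot include b's when s starts with p a's.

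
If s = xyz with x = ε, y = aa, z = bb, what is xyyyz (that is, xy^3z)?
aaaaaabb

Given x = '', y = 'aa', z = 'bb' and i = 3:

xy^3z = x + y·y·...·y (3 times) + z
       = '' + 'aa'^3 + 'bb'
       = '' + 'aaaaaa' + 'bb'
       = 'aaaaaabb'

The pumped string is 'aaaaaabb' with length 8.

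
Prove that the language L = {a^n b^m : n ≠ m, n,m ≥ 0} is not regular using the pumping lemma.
Assume for contradiction that L is regular, and let p ≥ 1 be the pumping length given by the pumping lemma.
Choose s = a^p b^(p + p!). Then s ∈ L because p ≠ p + p! (as p! ≥ 1), and |s| ≥ p.
By the pumping lemma, s = xyz for some x, y, z with |xy| ≤ p, |y| ≥ 1, and xy^i z ∈ L for every i ≥ 0.
Since |xy| ≤ p and the first p symbols of s are all a's, y = a^k for some k with 1 ≤ k ≤ p.
For every i ≥ 0, xy^i z = a^(p + (i − 1)k) b^(p + p!).

Because 1 ≤ k ≤ p, k divides p!. Let t = p!/k (a positive integer) and take i = t + 1.
Then the number of a's is p + tk = p + p!, which equals the number of b's.
So xy^(t+1) z = a^(p + p!) b^(p + p!) has equally many a's and b's and is NOT in L.

This contradicts the pumping lemma, which requires xy^i z ∈ L for all i ≥ 0.
Hence L = {a^n b^m : n ≠ m, n,m ≥ 0} is not regular. ∎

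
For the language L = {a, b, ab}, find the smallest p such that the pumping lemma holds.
p = 3

For a finite language L, the pumping lemma holds vacuously if p > max|s| for s ∈ L.

The longest string in L = {a, b, ab} has length 2.
If p = 3, then no string s ∈ L has |s| ≥ p, so the condition is vacuously true.

The minimum pumping length is p = 3.

Why no smaller p works: for any p ≤ 2, the longest string s ∈ L has |s| = 2 ≥ p, so it would
have to be pumpable; but pumping up (i = 2, 3, ...) produces ever longer strings, which cannot all lie in the
finite language L. So the pumping property fails for every p ≤ 2.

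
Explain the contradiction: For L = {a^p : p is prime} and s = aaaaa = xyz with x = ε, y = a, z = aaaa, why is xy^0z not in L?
xy⁰z = aaaa ∉ L

Pumping with i = 0 replaces y = a by y⁰ = ε:
- Original: s = xyz = aaaaa; aaaaa has length 5, which is prime, so it is in L
- Pumped: xy⁰z = ε · ε · aaaa = aaaa
- aaaa has length 4 = 2 × 2, which is not prime, so it is not in L

The pumping lemma would require xy⁰z ∈ L, so this decomposition yields a contradiction.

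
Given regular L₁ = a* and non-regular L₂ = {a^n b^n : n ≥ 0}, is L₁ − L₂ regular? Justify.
Yes — L₁ − L₂ is regular.

The only string of a* that lies in {a^n b^n} is ε, so L₁ − L₂ = a* − {ε} = a⁺ = aa*, which is regular.

Note that the bare facts "L₁ regular, L₂ non-regular" do not settle the question by themselves: the closure of regular languages under ∪, ∩, complement and difference applies only when BOTH operands are regular. With a non-regular operand the result can come out regular or non-regular depending on the specific languages, so one has to work out L₁ − L₂ for this particular pair, as above.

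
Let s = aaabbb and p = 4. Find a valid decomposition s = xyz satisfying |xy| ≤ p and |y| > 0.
x = '', y = 'aaa', z = 'bbb'

For s = aaabbb and p = 4, one valid decomposition is:
- x = '' (length 0)
- y = 'aaa' (length 3)
- z = 'bbb' (length 3)

Verification:
- xyz = '' + 'aaa' + 'bbb' = aaabbb ✓
- |xy| = 3 ≤ 4 ✓
- |y| = 3 > 0 ✓

All pumping lemma constraints are satisfied.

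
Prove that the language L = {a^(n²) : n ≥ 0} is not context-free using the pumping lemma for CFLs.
Assume for contradiction that L is context-free, and let p ≥ 1 be the pumping length given by the pumping lemma for CFLs.
Choose s = a^(p²). Then s ∈ L and |s| = p² ≥ p.
By the CFL pumping lemma, s = uvxyz for some u, v, x, y, z with |vxy| ≤ p, |vy| ≥ 1, and uv^i xy^i z ∈ L for every i ≥ 0.
All symbols are a's, so only lengths matter: let k = |vy|, with 1 ≤ k ≤ |vxy| ≤ p.

Take i = 2: |uv²xy²z| = p² + k, and p² < p² + k ≤ p² + p < (p + 1)².
So the length lies strictly between consecutive squares and is not a perfect square; uv²xy²z ∉ L.

This contradicts the CFL pumping lemma, which requires uv^i xy^i z ∈ L for all i ≥ 0.
Hence L = {a^(n²) : n ≥ 0} is not context-free. ∎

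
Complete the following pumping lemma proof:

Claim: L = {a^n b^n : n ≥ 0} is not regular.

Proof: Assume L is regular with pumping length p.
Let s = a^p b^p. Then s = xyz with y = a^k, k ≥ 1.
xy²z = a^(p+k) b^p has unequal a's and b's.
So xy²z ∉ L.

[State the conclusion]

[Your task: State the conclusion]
This contradicts the pumping lemma for regular languages,
which guarantees xy^i z ∈ L for all i ≥ 0.

Since our assumption that L is regular leads to a contradiction,
we conclude that L = {a^n b^n : n ≥ 0} is NOT regular. ∎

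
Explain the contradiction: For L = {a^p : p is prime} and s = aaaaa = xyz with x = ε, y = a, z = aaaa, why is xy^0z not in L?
xy⁰z = aaaa ∉ L

Pumping with i = 0 replaces y = a by y⁰ = ε:
- Original: s = xyz = aaaaa; aaaaa has length 5, which is prime, so it is in L
- Pumped: xy⁰z = ε · ε · aaaa = aaaa
- aaaa has length 4 = 2 × 2, which is not prime, so it is not in L

The pumping lemma would require xy⁰z ∈ L, so this decomposition yields a contradiction.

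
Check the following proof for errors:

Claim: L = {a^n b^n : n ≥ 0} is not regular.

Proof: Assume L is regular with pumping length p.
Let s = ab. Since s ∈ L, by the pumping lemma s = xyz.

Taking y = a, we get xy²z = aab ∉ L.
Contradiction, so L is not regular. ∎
The proof is INCORRECT.

Error: The string s = ab may be shorter than p.
The pumping lemma only applies to strings with |s| ≥ p, and p is not under our control.
We must choose s in terms of p, e.g. s = a^p b^p, to ensure |s| ≥ p.
(The proof also fixes one particular y; a valid argument must handle every decomposition with |xy| ≤ p and |y| ≥ 1 — for s = a^p b^p this forces y = a^k, and then xy²z = a^(p+k) b^p ∉ L.)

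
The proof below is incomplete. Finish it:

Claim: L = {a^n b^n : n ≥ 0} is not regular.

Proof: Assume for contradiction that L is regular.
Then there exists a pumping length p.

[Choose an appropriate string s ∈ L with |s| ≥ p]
s = a^p b^p

This string is in L (has equal a's and b's) and has length 2p ≥ p.
Any decomposition xyz with |xy| ≤ p means y consists only of a's,
so pumping will unbalance the counts.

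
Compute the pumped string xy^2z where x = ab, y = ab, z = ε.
ababab

Given x = 'ab', y = 'ab', z = '' and i = 2:

xy^2z = x + y·y·...·y (2 times) + z
       = 'ab' + 'ab'^2 + ''
       = 'ab' + 'abab' + ''
       = 'ababab'

The pumped string is 'ababab' with length 6.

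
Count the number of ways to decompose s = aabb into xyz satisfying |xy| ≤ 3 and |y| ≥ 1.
6

For s = 'aabb' with pumping length p = 3:

Constraints: |xy| ≤ 3, |y| > 0

Valid decompositions (|xy| ≤ p, |y| ≥ 1):
  • x='', y='a', z='abb'
  • x='a', y='a', z='bb'
  • x='', y='aa', z='bb'
  • x='aa', y='b', z='b'
  • x='a', y='ab', z='b'
  • x='', y='aab', z='b'

Total count: 6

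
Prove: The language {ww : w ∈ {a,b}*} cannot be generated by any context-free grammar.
Assume for contradiction that L is context-free, and let p ≥ 1 be the pumping length given by the pumping lemma for CFLs.
Choose s = a^p b^p a^p b^p. Then s ∈ L (take w = a^p b^p) and |s| = 4p ≥ p.
By the CFL pumping lemma, s = uvxyz for some u, v, x, y, z with |vxy| ≤ p, |vy| ≥ 1, and uv^i xy^i z ∈ L for every i ≥ 0.

Write s as four blocks A₁ B₁ A₂ B₂ with A₁ = A₂ = a^p and B₁ = B₂ = b^p. Since |vxy| ≤ p, the window vxy lies inside at most two adjacent blocks. Take i = 0 and let t = uxz, so |t| = 4p − |vy| with 1 ≤ |vy| ≤ p. If |t| is odd, t ∉ L immediately, so assume |vy| is even (hence |vy| ≥ 2) and |t|/2 = 2p − |vy|/2, which satisfies p ≤ |t|/2 ≤ 2p − 1.

Case 1 (vxy inside A₁B₁): t = a^(p−j) b^(p−l) a^p b^p with j + l = |vy|. The second half of t has length < 2p, so it is a suffix of the trailing a^p b^p and ends in b; the first half is a^(p−j) b^(p−l) a^((j+l)/2), which ends in a because (j+l)/2 ≥ 1. The halves differ, so t ∉ L.

Case 2 (vxy inside B₁A₂, straddling the middle): t = a^p b^(p−j) a^(p−l) b^p with j + l = |vy|. If t = ww, then w is a prefix of t of length ≥ p, so w begins with a^p; and w is a suffix of t of length ≥ p, so w ends with b^p. That forces |w| ≥ 2p, contradicting |w| = |t|/2 ≤ 2p − 1. So t ∉ L.

Case 3 (vxy inside A₂B₂): t = a^p b^p a^(p−j) b^(p−l) with j + l = |vy|. The first half of t is a prefix of a^p b^p, so it begins with a; the second half is b^((j+l)/2) a^(p−j) b^(p−l), which begins with b. The halves differ, so t ∉ L.

In every case uv⁰xy⁰z = uxz ∉ L.

This contradicts the CFL pumping lemma, which requires uv^i xy^i z ∈ L for all i ≥ 0.
Hence L = {ww : w ∈ {a,b}*} is not context-free. ∎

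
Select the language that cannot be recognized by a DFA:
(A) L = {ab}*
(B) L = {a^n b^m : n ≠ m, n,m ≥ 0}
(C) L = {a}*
(B) {a^n b^m : n ≠ m, n,m ≥ 0}

(B) L = {a^n b^m : n ≠ m, n,m ≥ 0} is NOT regular.

The pumping lemma can be used to prove this:
After pumping a's, we can make n = m

The other languages are regular because they can be recognized by finite automata.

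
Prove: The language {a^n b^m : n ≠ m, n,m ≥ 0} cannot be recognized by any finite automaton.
Assume for contradiction that L is regular, and let p ≥ 1 be the pumping length given by the pumping lemma.
Choose s = a^p b^(p + p!). Then s ∈ L because p ≠ p + p! (as p! ≥ 1), and |s| ≥ p.
By the pumping lemma, s = xyz for some x, y, z with |xy| ≤ p, |y| ≥ 1, and xy^i z ∈ L for every i ≥ 0.
Since |xy| ≤ p and the first p symbols of s are all a's, y = a^k for some k with 1 ≤ k ≤ p.
For every i ≥ 0, xy^i z = a^(p + (i − 1)k) b^(p + p!).

Because 1 ≤ k ≤ p, k divides p!. Let t = p!/k (a positive integer) and take i = t + 1.
Then the number of a's is p + tk = p + p!, which equals the number of b's.
So xy^(t+1) z = a^(p + p!) b^(p + p!) has equally many a's and b's and is NOT in L.

This contradicts the pumping lemma, which requires xy^i z ∈ L for all i ≥ 0.
Hence L = {a^n b^m : n ≠ m, n,m ≥ 0} is not regular. ∎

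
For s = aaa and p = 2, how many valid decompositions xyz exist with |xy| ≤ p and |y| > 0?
3

For s = 'aaa' with pumping length p = 2:

Constraints: |xy| ≤ 2, |y| > 0

Valid decompositions (|xy| ≤ p, |y| ≥ 1):
  • x='', y='a', z='aa'
  • x='a', y='a', z='a'
  • x='', y='aa', z='a'

Total count: 3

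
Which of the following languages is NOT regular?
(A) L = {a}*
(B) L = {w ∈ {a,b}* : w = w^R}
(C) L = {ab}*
(B) {w ∈ {a,b}* : w = w^R}

(B) L = {w ∈ {a,b}* : w = w^R} is NOT regular.

The pumping lemma can be used to prove this:
After pumping, the string is no longer symmetric

The other languages are regular because they can be recognized by finite automata.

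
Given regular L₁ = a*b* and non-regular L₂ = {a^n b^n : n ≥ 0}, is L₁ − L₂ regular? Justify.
No — L₁ − L₂ is not regular.

a*b* − {a^n b^n} = {a^n b^m : n ≠ m}. If this were regular, then its complement intersected with a*b*, namely {a^n b^n : n ≥ 0}, would be regular too (closure under complement and intersection) — contradiction. So L₁ − L₂ is not regular.

Note that the bare facts "L₁ regular, L₂ non-regular" do not settle the question by themselves: the closure of regular languages under ∪, ∩, complement and difference applies only when BOTH operands are regular. With a non-regular operand the result can come out regular or non-regular depending on the specific languages, so one has to work out L₁ − L₂ for this particular pair, as above.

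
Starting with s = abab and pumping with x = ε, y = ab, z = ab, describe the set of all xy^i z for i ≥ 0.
{xy^i z : i ≥ 0} = {(ab)^(i+1) : i ≥ 0} = {ab, abab, ababab, ...}

With x = ε, y = ab, z = ab: Pumping 'ab' gives strings of alternating a's and b's.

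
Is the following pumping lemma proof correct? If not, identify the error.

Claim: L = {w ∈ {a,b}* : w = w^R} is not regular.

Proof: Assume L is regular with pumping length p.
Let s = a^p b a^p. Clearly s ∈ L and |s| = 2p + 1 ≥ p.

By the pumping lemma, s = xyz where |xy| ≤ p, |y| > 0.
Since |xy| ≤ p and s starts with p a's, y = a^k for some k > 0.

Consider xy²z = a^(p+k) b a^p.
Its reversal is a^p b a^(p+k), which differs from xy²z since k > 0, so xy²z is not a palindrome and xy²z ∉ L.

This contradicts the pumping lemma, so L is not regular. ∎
The proof is correct.

This proof is valid because:
1. s = a^p b a^p is in L and is chosen in terms of p, so |s| ≥ p holds for every p
2. The decomposition analysis is correct: |xy| ≤ p forces y to lie inside the leading a's
3. The contradiction is valid: a^(p+k) b a^p has more a's before the b than after it, so it is not a palindrome
4. The conclusion follows logically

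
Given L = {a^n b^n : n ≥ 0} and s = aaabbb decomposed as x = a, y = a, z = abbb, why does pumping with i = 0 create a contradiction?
xy⁰z = aabbb ∉ L

Pumping with i = 0 replaces y = a by y⁰ = ε:
- Original: s = xyz = aaabbb; aaabbb = a^3 b^3 has equal counts (3 = 3), so it is in L
- Pumped: xy⁰z = a · ε · abbb = aabbb
- aabbb has 2 a's and 3 b's; 2 ≠ 3, so it is not in L

The pumping lemma would require xy⁰z ∈ L, so this decomposition yields a contradiction.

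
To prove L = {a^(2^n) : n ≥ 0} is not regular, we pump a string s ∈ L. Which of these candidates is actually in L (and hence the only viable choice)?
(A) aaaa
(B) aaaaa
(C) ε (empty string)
(A) aaaa

The pumping lemma is applied to a string s that lies in L, so first check membership of each option:
- (A) aaaa has length 4 = 2^2, so it is in L ✓
- (B) aaaaa has length 5, strictly between 2^2 = 4 and 2^3 = 8, so it is not in L ✗
- (C) ε has length 0, which is not a power of 2, so it is not in L ✗

Only (A) aaaa is in L, so it is the only candidate that could play the role of s.
(In a complete proof one picks s in terms of the pumping length p so that |s| ≥ p is guaranteed; a fixed string like aaaa illustrates the shape of such an s.)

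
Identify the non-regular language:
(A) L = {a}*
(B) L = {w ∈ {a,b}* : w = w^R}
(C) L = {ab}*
(B) {w ∈ {a,b}* : w = w^R}

(B) L = {w ∈ {a,b}* : w = w^R} is NOT regular.

The pumping lemma can be used to prove this:
After pumping, the string is no longer symmetric

The other languages are regular because they can be recognized by finite automata.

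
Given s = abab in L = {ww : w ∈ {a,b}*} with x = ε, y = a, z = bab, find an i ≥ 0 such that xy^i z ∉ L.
i = 0

xy⁰z = ε · ε · bab = bab; bab has odd length 3, so it cannot be written as ww and is not in L.
(Other choices also work, e.g. i = 2, 3; only i = 1 is guaranteed to stay in L since xy¹z = s.)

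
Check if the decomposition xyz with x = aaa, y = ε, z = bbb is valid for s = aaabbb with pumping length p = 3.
Violated: |y| > 0

The decomposition x = aaa, y = ε, z = bbb for s = aaabbb with p = 3
violates the constraint: |y| > 0

|y| = 0, but the pumping lemma requires |y| > 0 (y must be non-empty).

Pumping lemma constraints:
1. xyz = s (decomposition is valid)
2. |xy| ≤ p
3. |y| > 0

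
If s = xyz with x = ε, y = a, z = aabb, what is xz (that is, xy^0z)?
aabb

Given x = '', y = 'a', z = 'aabb' and i = 0:

xy^0z = x + y·y·...·y (0 times) + z
       = '' + 'a'^0 + 'aabb'
       = '' + '' + 'aabb'
       = 'aabb'

The pumped string is 'aabb' with length 4.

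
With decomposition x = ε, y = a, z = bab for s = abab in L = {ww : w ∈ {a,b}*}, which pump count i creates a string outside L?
i = 2

xy²z = ε · aa · bab = aabab; aabab has odd length 5, so it cannot be written as ww and is not in L.
(Other choices also work, e.g. i = 0, 3; only i = 1 is guaranteed to stay in L since xy¹z = s.)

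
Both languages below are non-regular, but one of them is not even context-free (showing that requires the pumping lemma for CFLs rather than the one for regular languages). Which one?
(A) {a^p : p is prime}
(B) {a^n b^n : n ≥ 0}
(A) {a^p : p is prime}

(A) {a^p : p is prime} requires the CFL pumping lemma.

- {a^n b^n : n ≥ 0} is context-free (but not regular)
  • Can be shown non-regular with the regular pumping lemma
  • After pumping, the number of a's and b's become unequal

- {a^p : p is prime} is NOT context-free
  • Requires the CFL pumping lemma to prove
  • The CFL pumping lemma also fails because prime gaps are unbounded

The CFL pumping lemma is "stronger" in that it can prove non-membership
in the larger class of context-free languages.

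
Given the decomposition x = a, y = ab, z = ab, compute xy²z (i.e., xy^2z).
aababab

Given x = 'a', y = 'ab', z = 'ab' and i = 2:

xy^2z = x + y·y·...·y (2 times) + z
       = 'a' + 'ab'^2 + 'ab'
       = 'a' + 'abab' + 'ab'
       = 'aababab'

The pumped string is 'aababab' with length 7.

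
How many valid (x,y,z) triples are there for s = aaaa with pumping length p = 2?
3

For s = 'aaaa' with pumping length p = 2:

Constraints: |xy| ≤ 2, |y| > 0

Valid decompositions (|xy| ≤ p, |y| ≥ 1):
  • x='', y='a', z='aaa'
  • x='a', y='a', z='aa'
  • x='', y='aa', z='aa'

Total count: 3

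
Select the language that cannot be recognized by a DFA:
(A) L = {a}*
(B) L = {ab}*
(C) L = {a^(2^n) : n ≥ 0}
(C) {a^(2^n) : n ≥ 0}

(C) L = {a^(2^n) : n ≥ 0} is NOT regular.

The pumping lemma can be used to prove this:
After pumping, length is no longer a power of 2

The other languages are regular because they can be recognized by finite automata.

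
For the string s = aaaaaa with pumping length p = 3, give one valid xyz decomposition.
x = '', y = 'aa', z = 'aaaa'

For s = aaaaaa and p = 3, one valid decomposition is:
- x = '' (length 0)
- y = 'aa' (length 2)
- z = 'aaaa' (length 4)

Verification:
- xyz = '' + 'aa' + 'aaaa' = aaaaaa ✓
- |xy| = 2 ≤ 3 ✓
- |y| = 2 > 0 ✓

All pumping lemma constraints are satisfied.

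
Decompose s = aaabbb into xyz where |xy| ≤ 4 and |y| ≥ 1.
x = 'a', y = 'a', z = 'abbb'

For s = aaabbb and p = 4, one valid decomposition is:
- x = 'a' (length 1)
- y = 'a' (length 1)
- z = 'abbb' (length 4)

Verification:
- xyz = 'a' + 'a' + 'abbb' = aaabbb ✓
- |xy| = 2 ≤ 4 ✓
- |y| = 1 > 0 ✓

All pumping lemma constraints are satisfied.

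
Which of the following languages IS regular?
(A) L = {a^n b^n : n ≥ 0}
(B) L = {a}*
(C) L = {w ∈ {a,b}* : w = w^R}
(B) {a}*

(B) L = {a}* is regular.

This can be recognized by a finite automaton (DFA/NFA).
Regular expressions like {a}* define regular languages.

The other choices are not regular:
- {w ∈ {a,b}* : w = w^R}: After pumping, the string is no longer symmetric
- {a^n b^n : n ≥ 0}: After pumping, the number of a's and b's become unequal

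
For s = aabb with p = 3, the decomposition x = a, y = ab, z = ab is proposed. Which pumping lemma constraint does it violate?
Violated: xyz = s

The decomposition x = a, y = ab, z = ab for s = aabb with p = 3
violates the constraint: xyz = s

xyz = 'a' + 'ab' + 'ab' = 'aabab' ≠ 'aabb' = s. The decomposition doesn't reconstruct s.

Pumping lemma constraints:
1. xyz = s (decomposition is valid)
2. |xy| ≤ p
3. |y| > 0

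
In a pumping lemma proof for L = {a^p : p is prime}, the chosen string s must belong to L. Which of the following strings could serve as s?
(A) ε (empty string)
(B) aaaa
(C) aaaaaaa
(C) aaaaaaa

The pumping lemma is applied to a string s that lies in L, so first check membership of each option:
- (A) ε has length 0, which is not prime, so it is not in L ✗
- (B) aaaa has length 4 = 2 × 2, which is not prime, so it is not in L ✗
- (C) aaaaaaa has length 7, which is prime, so it is in L ✓

Only (C) aaaaaaa is in L, so it is the only candidate that could play the role of s.
(In a complete proof one picks s in terms of the pumping length p so that |s| ≥ p is guaranteed; a fixed string like aaaaaaa illustrates the shape of such an s.)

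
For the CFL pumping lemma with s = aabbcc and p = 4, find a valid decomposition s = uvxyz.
u='a', v='a', x='bb', y='c', z='c'

For s = aabbcc with pumping length p = 4:

One valid decomposition:
- u = 'a'
- v = 'a'
- x = 'bb'
- y = 'c'
- z = 'c'

Verification:
- uvxyz = 'a' + 'a' + 'bb' + 'c' + 'c' = aabbcc ✓
- |vxy| = |'abbc'| = 4 ≤ 4 ✓
- |vy| = |'ac'| = 2 > 0 ✓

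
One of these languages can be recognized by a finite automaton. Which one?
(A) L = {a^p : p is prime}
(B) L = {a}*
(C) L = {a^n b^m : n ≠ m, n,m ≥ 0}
(B) {a}*

(B) L = {a}* is regular.

This can be recognized by a finite automaton (DFA/NFA).
Regular expressions like {a}* define regular languages.

The other choices are not regular:
- {a^n b^m : n ≠ m, n,m ≥ 0}: After pumping a's, we can make n = m
- {a^p : p is prime}: After pumping, the length becomes composite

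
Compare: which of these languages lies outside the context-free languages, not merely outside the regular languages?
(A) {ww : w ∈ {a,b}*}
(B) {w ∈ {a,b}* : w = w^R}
(A) {ww : w ∈ {a,b}*}

(A) {ww : w ∈ {a,b}*} requires the CFL pumping lemma.

- {w ∈ {a,b}* : w = w^R} is context-free (but not regular)
  • Can be shown non-regular with the regular pumping lemma
  • After pumping, the string is no longer symmetric

- {ww : w ∈ {a,b}*} is NOT context-free
  • Requires the CFL pumping lemma to prove
  • Even a PDA cannot compare two arbitrary halves symbol by symbol; CFL pumping on a^p b^p a^p b^p fails

The CFL pumping lemma is "stronger" in that it can prove non-membership
in the larger class of context-free languages.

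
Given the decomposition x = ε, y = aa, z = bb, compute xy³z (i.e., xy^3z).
aaaaaabb

Given x = '', y = 'aa', z = 'bb' and i = 3:

xy^3z = x + y·y·...·y (3 times) + z
       = '' + 'aa'^3 + 'bb'
       = '' + 'aaaaaa' + 'bb'
       = 'aaaaaabb'

The pumped string is 'aaaaaabb' with length 8.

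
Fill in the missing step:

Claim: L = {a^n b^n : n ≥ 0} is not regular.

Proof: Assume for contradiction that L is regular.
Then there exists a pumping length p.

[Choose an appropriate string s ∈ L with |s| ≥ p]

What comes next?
s = a^p b^p

This string is in L (has equal a's and b's) and has length 2p ≥ p.
Any decomposition xyz with |xy| ≤ p means y consists only of a's,
so pumping will unbalance the counts.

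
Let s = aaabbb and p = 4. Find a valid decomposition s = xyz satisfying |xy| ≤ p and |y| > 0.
x = 'aa', y = 'a', z = 'bbb'

For s = aaabbb and p = 4, one valid decomposition is:
- x = 'aa' (length 2)
- y = 'a' (length 1)
- z = 'bbb' (length 3)

Verification:
- xyz = 'aa' + 'a' + 'bbb' = aaabbb ✓
- |xy| = 3 ≤ 4 ✓
- |y| = 1 > 0 ✓

All pumping lemma constraints are satisfied.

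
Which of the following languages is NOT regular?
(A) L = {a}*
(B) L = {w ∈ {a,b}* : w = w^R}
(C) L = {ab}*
(B) {w ∈ {a,b}* : w = w^R}

(B) L = {w ∈ {a,b}* : w = w^R} is NOT regular.

The pumping lemma can be used to prove this:
After pumping, the string is no longer symmetric

The other languages are regular because they can be recognized by finite automata.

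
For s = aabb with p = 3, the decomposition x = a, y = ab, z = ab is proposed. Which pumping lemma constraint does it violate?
Violated: xyz = s

The decomposition x = a, y = ab, z = ab for s = aabb with p = 3
violates the constraint: xyz = s

xyz = 'a' + 'ab' + 'ab' = 'aabab' ≠ 'aabb' = s. The decomposition doesn't reconstruct s.

Pumping lemma constraints:
1. xyz = s (decomposition is valid)
2. |xy| ≤ p
3. |y| > 0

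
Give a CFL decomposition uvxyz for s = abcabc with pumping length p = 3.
u='ab', v='c', x='a', y='b', z='c'

For s = abcabc with pumping length p = 3:

One valid decomposition:
- u = 'ab'
- v = 'c'
- x = 'a'
- y = 'b'
- z = 'c'

Verification:
- uvxyz = 'ab' + 'c' + 'a' + 'b' + 'c' = abcabc ✓
- |vxy| = |'cab'| = 3 ≤ 3 ✓
- |vy| = |'cb'| = 2 > 0 ✓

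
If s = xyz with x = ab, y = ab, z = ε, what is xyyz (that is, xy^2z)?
ababab

Given x = 'ab', y = 'ab', z = '' and i = 2:

xy^2z = x + y·y·...·y (2 times) + z
       = 'ab' + 'ab'^2 + ''
       = 'ab' + 'abab' + ''
       = 'ababab'

The pumped string is 'ababab' with length 6.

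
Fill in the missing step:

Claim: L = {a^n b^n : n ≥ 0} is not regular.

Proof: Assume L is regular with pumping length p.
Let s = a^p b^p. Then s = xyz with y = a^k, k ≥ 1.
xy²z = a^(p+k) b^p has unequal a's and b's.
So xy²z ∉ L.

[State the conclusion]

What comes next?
This contradicts the pumping lemma for regular languages,
which guarantees xy^i z ∈ L for all i ≥ 0.

Since our assumption that L is regular leads to a contradiction,
we conclude that L = {a^n b^n : n ≥ 0} is NOT regular. ∎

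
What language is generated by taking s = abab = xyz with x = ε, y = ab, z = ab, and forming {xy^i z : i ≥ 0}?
{xy^i z : i ≥ 0} = {(ab)^(i+1) : i ≥ 0} = {ab, abab, ababab, ...}

With x = ε, y = ab, z = ab: Pumping 'ab' gives strings of alternating a's and b's.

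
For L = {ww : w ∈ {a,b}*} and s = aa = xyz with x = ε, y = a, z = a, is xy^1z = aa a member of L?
Yes

xy¹z = ε · a · a = aa.
aa splits into halves a · a, which are equal, so it is in L (w = a).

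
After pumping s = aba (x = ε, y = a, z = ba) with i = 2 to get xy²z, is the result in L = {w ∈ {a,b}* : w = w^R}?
No

xy²z = ε · aa · ba = aaba.
aaba reversed is abaa ≠ aaba, so it is not a palindrome and is not in L.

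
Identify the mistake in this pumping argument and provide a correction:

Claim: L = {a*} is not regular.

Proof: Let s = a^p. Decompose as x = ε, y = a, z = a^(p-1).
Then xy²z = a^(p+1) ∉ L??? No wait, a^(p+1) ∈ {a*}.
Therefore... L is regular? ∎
Error: The proof attempts to show a*  is not regular, but a* IS regular!

Correction: a* is a regular language (recognized by a simple DFA with one accepting state and self-loop on 'a'). The pumping lemma can only prove non-regularity, not regularity. For regular languages, pumping always works.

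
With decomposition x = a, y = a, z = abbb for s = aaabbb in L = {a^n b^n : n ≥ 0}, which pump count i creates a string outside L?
i = 2

xy²z = a · aa · abbb = aaaabbb; aaaabbb has 4 a's and 3 b's; 4 ≠ 3, so it is not in L.
(Other choices also work, e.g. i = 0, 3; only i = 1 is guaranteed to stay in L since xy¹z = s.)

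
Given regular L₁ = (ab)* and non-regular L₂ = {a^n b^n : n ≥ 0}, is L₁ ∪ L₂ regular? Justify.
No — L₁ ∪ L₂ is not regular.

Let U = (ab)* ∪ {a^n b^n}. If U were regular, then U ∩ aa*bb* would be regular (closure under intersection with a regular language). But (ab)* ∩ aa*bb* = {ab} and {a^n b^n} ∩ aa*bb* = {a^n b^n : n ≥ 1}, so U ∩ aa*bb* = {a^n b^n : n ≥ 1}, which is not regular. Hence U is not regular.

Note that the bare facts "L₁ regular, L₂ non-regular" do not settle the question by themselves: the closure of regular languages under ∪, ∩, complement and difference applies only when BOTH operands are regular. With a non-regular operand the result can come out regular or non-regular depending on the specific languages, so one has to work out L₁ ∪ L₂ for this particular pair, as above.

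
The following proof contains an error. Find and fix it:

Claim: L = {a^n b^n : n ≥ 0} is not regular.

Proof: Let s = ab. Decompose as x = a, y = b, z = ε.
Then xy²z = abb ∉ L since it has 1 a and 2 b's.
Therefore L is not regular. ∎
Error: The string s = ab might be shorter than the pumping length p.

Correction: Choose s = a^p b^p to ensure |s| ≥ p. Also, the decomposition is wrong: with |xy| ≤ p, y cannot include b's when s starts with p a's.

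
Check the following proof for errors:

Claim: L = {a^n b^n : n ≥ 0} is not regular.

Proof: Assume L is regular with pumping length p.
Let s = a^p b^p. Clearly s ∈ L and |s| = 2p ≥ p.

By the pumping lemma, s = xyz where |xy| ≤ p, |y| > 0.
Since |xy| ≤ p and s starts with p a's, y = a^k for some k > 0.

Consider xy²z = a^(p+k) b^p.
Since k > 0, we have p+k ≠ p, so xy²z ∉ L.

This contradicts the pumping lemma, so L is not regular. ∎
The proof is correct.

This proof is valid because:
1. The string s = a^p b^p is correctly in L
2. The decomposition analysis is correct: y must consist only of a's
3. The contradiction is valid: pumping increases a's but not b's
4. The conclusion follows logically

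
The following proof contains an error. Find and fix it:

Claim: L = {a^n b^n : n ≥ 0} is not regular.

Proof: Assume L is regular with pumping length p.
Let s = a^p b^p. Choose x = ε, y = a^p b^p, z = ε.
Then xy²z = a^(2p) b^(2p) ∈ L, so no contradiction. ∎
Error: The decomposition violates |xy| ≤ p. With y = a^p b^p, |xy| = |y| = 2p > p. (The proof also miscomputes xy²z, which would be a^p b^p a^p b^p rather than a^(2p) b^(2p), and it wrongly treats one harmless decomposition as settling the matter — the prover does not get to choose the decomposition.)

Correction: The pumping lemma requires |xy| ≤ p, and the argument must handle every decomposition satisfying |xy| ≤ p, |y| ≥ 1. Since s starts with p a's, any such y consists only of a's, say y = a^k with k ≥ 1. Then xy²z = a^(p+k) b^p has unequal numbers of a's and b's, so xy²z ∉ L — the required contradiction.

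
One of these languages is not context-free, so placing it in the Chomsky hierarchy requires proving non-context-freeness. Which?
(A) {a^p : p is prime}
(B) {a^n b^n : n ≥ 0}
(A) {a^p : p is prime}

(A) {a^p : p is prime} requires the CFL pumping lemma.

- {a^n b^n : n ≥ 0} is context-free (but not regular)
  • Can be shown non-regular with the regular pumping lemma
  • After pumping, the number of a's and b's become unequal

- {a^p : p is prime} is NOT context-free
  • Requires the CFL pumping lemma to prove
  • The CFL pumping lemma also fails because prime gaps are unbounded

The CFL pumping lemma is "stronger" in that it can prove non-membership
in the larger class of context-free languages.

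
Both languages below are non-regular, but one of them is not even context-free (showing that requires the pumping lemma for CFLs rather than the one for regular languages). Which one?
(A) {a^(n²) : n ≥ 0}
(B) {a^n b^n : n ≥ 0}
(A) {a^(n²) : n ≥ 0}

(A) {a^(n²) : n ≥ 0} requires the CFL pumping lemma.

- {a^n b^n : n ≥ 0} is context-free (but not regular)
  • Can be shown non-regular with the regular pumping lemma
  • After pumping, the number of a's and b's become unequal

- {a^(n²) : n ≥ 0} is NOT context-free
  • Requires the CFL pumping lemma to prove
  • Gaps between squares grow unboundedly

The CFL pumping lemma is "stronger" in that it can prove non-membership
in the larger class of context-free languages.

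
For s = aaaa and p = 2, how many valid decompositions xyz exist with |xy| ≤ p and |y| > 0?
3

For s = 'aaaa' with pumping length p = 2:

Constraints: |xy| ≤ 2, |y| > 0

Valid decompositions (|xy| ≤ p, |y| ≥ 1):
  • x='', y='a', z='aaa'
  • x='a', y='a', z='aa'
  • x='', y='aa', z='aa'

Total count: 3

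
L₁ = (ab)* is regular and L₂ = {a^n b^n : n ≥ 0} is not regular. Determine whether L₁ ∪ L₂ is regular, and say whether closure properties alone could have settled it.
No — L₁ ∪ L₂ is not regular.

Let U = (ab)* ∪ {a^n b^n}. If U were regular, then U ∩ aa*bb* would be regular (closure under intersection with a regular language). But (ab)* ∩ aa*bb* = {ab} and {a^n b^n} ∩ aa*bb* = {a^n b^n : n ≥ 1}, so U ∩ aa*bb* = {a^n b^n : n ≥ 1}, which is not regular. Hence U is not regular.

Note that the bare facts "L₁ regular, L₂ non-regular" do not settle the question by themselves: the closure of regular languages under ∪, ∩, complement and difference applies only when BOTH operands are regular. With a non-regular operand the result can come out regular or non-regular depending on the specific languages, so one has to work out L₁ ∪ L₂ for this particular pair, as above.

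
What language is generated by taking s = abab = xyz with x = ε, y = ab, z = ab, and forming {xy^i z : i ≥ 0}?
{xy^i z : i ≥ 0} = {(ab)^(i+1) : i ≥ 0} = {ab, abab, ababab, ...}

With x = ε, y = ab, z = ab: Pumping 'ab' gives strings of alternating a's and b's.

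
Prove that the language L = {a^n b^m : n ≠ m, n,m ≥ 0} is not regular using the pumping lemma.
Assume for contradiction that L is regular, and let p ≥ 1 be the pumping length given by the pumping lemma.
Choose s = a^p b^(p + p!). Then s ∈ L because p ≠ p + p! (as p! ≥ 1), and |s| ≥ p.
By the pumping lemma, s = xyz for some x, y, z with |xy| ≤ p, |y| ≥ 1, and xy^i z ∈ L for every i ≥ 0.
Since |xy| ≤ p and the first p symbols of s are all a's, y = a^k for some k with 1 ≤ k ≤ p.
For every i ≥ 0, xy^i z = a^(p + (i − 1)k) b^(p + p!).

Because 1 ≤ k ≤ p, k divides p!. Let t = p!/k (a positive integer) and take i = t + 1.
Then the number of a's is p + tk = p + p!, which equals the number of b's.
So xy^(t+1) z = a^(p + p!) b^(p + p!) has equally many a's and b's and is NOT in L.

This contradicts the pumping lemma, which requires xy^i z ∈ L for all i ≥ 0.
Hence L = {a^n b^m : n ≠ m, n,m ≥ 0} is not regular. ∎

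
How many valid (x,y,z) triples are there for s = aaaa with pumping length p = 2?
3

For s = 'aaaa' with pumping length p = 2:

Constraints: |xy| ≤ 2, |y| > 0

Valid decompositions (|xy| ≤ p, |y| ≥ 1):
  • x='', y='a', z='aaa'
  • x='a', y='a', z='aa'
  • x='', y='aa', z='aa'

Total count: 3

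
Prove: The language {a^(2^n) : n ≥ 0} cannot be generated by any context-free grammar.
Assume for contradiction that L is context-free, and let p ≥ 1 be the pumping length given by the pumping lemma for CFLs.
Choose s = a^(2^p). Then s ∈ L and |s| = 2^p ≥ p.
By the CFL pumping lemma, s = uvxyz for some u, v, x, y, z with |vxy| ≤ p, |vy| ≥ 1, and uv^i xy^i z ∈ L for every i ≥ 0.
All symbols are a's, so only lengths matter: let k = |vy|, with 1 ≤ k ≤ |vxy| ≤ p < 2^p.

Take i = 2: |uv²xy²z| = 2^p + k, and 2^p < 2^p + k < 2^p + 2^p = 2^(p+1).
So the length lies strictly between consecutive powers of two and is not a power of 2; uv²xy²z ∉ L.

This contradicts the CFL pumping lemma, which requires uv^i xy^i z ∈ L for all i ≥ 0.
Hence L = {a^(2^n) : n ≥ 0} is not context-free. ∎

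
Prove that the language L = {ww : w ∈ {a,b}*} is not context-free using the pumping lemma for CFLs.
Assume for contradiction that L is context-free, and let p ≥ 1 be the pumping length given by the pumping lemma for CFLs.
Choose s = a^p b^p a^p b^p. Then s ∈ L (take w = a^p b^p) and |s| = 4p ≥ p.
By the CFL pumping lemma, s = uvxyz for some u, v, x, y, z with |vxy| ≤ p, |vy| ≥ 1, and uv^i xy^i z ∈ L for every i ≥ 0.

Write s as four blocks A₁ B₁ A₂ B₂ with A₁ = A₂ = a^p and B₁ = B₂ = b^p. Since |vxy| ≤ p, the window vxy lies inside at most two adjacent blocks. Take i = 0 and let t = uxz, so |t| = 4p − |vy| with 1 ≤ |vy| ≤ p. If |t| is odd, t ∉ L immediately, so assume |vy| is even (hence |vy| ≥ 2) and |t|/2 = 2p − |vy|/2, which satisfies p ≤ |t|/2 ≤ 2p − 1.

Case 1 (vxy inside A₁B₁): t = a^(p−j) b^(p−l) a^p b^p with j + l = |vy|. The second half of t has length < 2p, so it is a suffix of the trailing a^p b^p and ends in b; the first half is a^(p−j) b^(p−l) a^((j+l)/2), which ends in a because (j+l)/2 ≥ 1. The halves differ, so t ∉ L.

Case 2 (vxy inside B₁A₂, straddling the middle): t = a^p b^(p−j) a^(p−l) b^p with j + l = |vy|. If t = ww, then w is a prefix of t of length ≥ p, so w begins with a^p; and w is a suffix of t of length ≥ p, so w ends with b^p. That forces |w| ≥ 2p, contradicting |w| = |t|/2 ≤ 2p − 1. So t ∉ L.

Case 3 (vxy inside A₂B₂): t = a^p b^p a^(p−j) b^(p−l) with j + l = |vy|. The first half of t is a prefix of a^p b^p, so it begins with a; the second half is b^((j+l)/2) a^(p−j) b^(p−l), which begins with b. The halves differ, so t ∉ L.

In every case uv⁰xy⁰z = uxz ∉ L.

This contradicts the CFL pumping lemma, which requires uv^i xy^i z ∈ L for all i ≥ 0.
Hence L = {ww : w ∈ {a,b}*} is not context-free. ∎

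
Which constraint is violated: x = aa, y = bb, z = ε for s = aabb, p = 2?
Violated: |xy| ≤ p

The decomposition x = aa, y = bb, z = ε for s = aabb with p = 2
violates the constraint: |xy| ≤ p

|xy| = |aabb| = 4 > 2 = p. The decomposition puts too many characters in xy.

Pumping lemma constraints:
1. xyz = s (decomposition is valid)
2. |xy| ≤ p
3. |y| > 0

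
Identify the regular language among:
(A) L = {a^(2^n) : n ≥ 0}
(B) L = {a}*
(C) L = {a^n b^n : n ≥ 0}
(B) {a}*

(B) L = {a}* is regular.

This can be recognized by a finite automaton (DFA/NFA).
Regular expressions like {a}* define regular languages.

The other choices are not regular:
- {a^n b^n : n ≥ 0}: After pumping, the number of a's and b's become unequal
- {a^(2^n) : n ≥ 0}: After pumping, length is no longer a power of 2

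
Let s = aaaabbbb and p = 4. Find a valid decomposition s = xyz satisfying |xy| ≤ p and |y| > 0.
x = 'a', y = 'aa', z = 'abbbb'

For s = aaaabbbb and p = 4, one valid decomposition is:
- x = 'a' (length 1)
- y = 'aa' (length 2)
- z = 'abbbb' (length 5)

Verification:
- xyz = 'a' + 'aa' + 'abbbb' = aaaabbbb ✓
- |xy| = 3 ≤ 4 ✓
- |y| = 2 > 0 ✓

All pumping lemma constraints are satisfied.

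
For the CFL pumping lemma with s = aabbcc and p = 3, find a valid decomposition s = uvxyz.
u='aa', v='b', x='b', y='c', z='c'

For s = aabbcc with pumping length p = 3:

One valid decomposition:
- u = 'aa'
- v = 'b'
- x = 'b'
- y = 'c'
- z = 'c'

Verification:
- uvxyz = 'aa' + 'b' + 'b' + 'c' + 'c' = aabbcc ✓
- |vxy| = |'bbc'| = 3 ≤ 3 ✓
- |vy| = |'bc'| = 2 > 0 ✓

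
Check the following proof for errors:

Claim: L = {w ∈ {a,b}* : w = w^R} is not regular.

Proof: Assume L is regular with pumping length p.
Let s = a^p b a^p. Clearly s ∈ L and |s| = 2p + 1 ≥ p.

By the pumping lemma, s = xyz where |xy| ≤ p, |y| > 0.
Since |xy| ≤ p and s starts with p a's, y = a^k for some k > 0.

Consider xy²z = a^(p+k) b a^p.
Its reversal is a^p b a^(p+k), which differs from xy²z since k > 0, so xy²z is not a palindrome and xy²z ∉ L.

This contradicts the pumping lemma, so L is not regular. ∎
The proof is correct.

This proof is valid because:
1. s = a^p b a^p is in L and is chosen in terms of p, so |s| ≥ p holds for every p
2. The decomposition analysis is correct: |xy| ≤ p forces y to lie inside the leading a's
3. The contradiction is valid: a^(p+k) b a^p has more a's before the b than after it, so it is not a palindrome
4. The conclusion follows logically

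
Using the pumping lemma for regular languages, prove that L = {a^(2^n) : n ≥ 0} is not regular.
Assume for contradiction that L is regular, and let p ≥ 1 be the pumping length given by the pumping lemma.
Choose s = a^(2^p). Then s ∈ L and |s| = 2^p ≥ p.
By the pumping lemma, s = xyz for some x, y, z with |xy| ≤ p, |y| ≥ 1, and xy^i z ∈ L for every i ≥ 0.
Here y = a^k for some k with 1 ≤ k ≤ |xy| ≤ p, and p < 2^p.

Take i = 2: |xy²z| = 2^p + k.
Now 2^p < 2^p + k ≤ 2^p + p < 2^p + 2^p = 2^(p+1).
So |xy²z| lies strictly between the consecutive powers of two 2^p and 2^(p+1), hence is not a power of 2, and xy²z ∉ L.

This contradicts the pumping lemma, which requires xy^i z ∈ L for all i ≥ 0.
Hence L = {a^(2^n) : n ≥ 0} is not regular. ∎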